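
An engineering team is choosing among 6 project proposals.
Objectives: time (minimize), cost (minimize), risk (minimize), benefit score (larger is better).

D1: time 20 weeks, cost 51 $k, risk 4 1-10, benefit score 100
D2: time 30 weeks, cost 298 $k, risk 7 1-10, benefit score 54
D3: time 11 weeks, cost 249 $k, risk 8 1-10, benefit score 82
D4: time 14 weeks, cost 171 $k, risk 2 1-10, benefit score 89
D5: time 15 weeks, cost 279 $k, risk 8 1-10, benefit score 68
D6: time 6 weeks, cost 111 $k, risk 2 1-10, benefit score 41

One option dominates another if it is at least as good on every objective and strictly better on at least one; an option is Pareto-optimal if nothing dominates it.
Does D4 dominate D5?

D4 vs D5: time 14≤15, cost 171≤279, risk 2≤8, benefit score 89≥68 — D4 is at least as good on every objective with at least one strict improvement.

Yes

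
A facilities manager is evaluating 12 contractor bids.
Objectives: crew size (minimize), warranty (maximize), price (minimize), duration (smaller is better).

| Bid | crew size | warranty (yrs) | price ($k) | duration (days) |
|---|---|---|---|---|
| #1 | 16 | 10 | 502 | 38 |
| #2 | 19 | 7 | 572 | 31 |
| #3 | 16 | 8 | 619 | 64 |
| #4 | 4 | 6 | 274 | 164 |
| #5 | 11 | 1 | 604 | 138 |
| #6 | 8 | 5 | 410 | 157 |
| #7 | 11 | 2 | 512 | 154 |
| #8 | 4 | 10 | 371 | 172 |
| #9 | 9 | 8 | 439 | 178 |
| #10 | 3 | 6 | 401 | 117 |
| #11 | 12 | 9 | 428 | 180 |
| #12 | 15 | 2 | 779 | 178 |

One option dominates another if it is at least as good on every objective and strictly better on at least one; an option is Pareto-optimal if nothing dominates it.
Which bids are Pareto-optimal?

#1, #2, #4, #8, #10

#1: not dominated.
#2: not dominated (best duration).
#3: dominated by #1 (crew size 16≤16, warranty 10≥8, price 502≤619, duration 38≤64).
#4: not dominated (best price).
#5: dominated by #10 (crew size 3≤11, warranty 6≥1, price 401≤604, duration 117≤138).
#6: dominated by #10 (crew size 3≤8, warranty 6≥5, price 401≤410, duration 117≤157).
#7: dominated by #10 (crew size 3≤11, warranty 6≥2, price 401≤512, duration 117≤154).
#8: not dominated.
#9: dominated by #8 (crew size 4≤9, warranty 10≥8, price 371≤439, duration 172≤178).
#10: not dominated (best crew size).
#11: dominated by #8 (crew size 4≤12, warranty 10≥9, price 371≤428, duration 172≤180).
#12: dominated by #4 (crew size 4≤15, warranty 6≥2, price 274≤779, duration 164≤178).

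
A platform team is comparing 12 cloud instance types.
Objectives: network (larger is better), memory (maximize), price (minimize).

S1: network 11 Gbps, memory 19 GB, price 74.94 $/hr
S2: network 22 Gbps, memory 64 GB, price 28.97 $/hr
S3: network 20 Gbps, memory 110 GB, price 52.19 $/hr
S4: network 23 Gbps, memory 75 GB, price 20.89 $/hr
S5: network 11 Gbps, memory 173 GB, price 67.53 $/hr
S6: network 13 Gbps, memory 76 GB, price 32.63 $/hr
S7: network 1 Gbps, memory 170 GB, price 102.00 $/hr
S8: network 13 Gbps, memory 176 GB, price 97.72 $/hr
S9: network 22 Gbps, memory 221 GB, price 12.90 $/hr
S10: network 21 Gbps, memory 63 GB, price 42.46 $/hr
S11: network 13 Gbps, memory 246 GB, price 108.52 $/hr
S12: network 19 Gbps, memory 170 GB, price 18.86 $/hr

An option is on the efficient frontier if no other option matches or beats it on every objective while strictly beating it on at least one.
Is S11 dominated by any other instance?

S1: worse on network (11 vs 13).
S2: worse on memory (64 vs 246).
S3: worse on memory (110 vs 246).
S4: worse on memory (75 vs 246).
S5: worse on network (11 vs 13).
S6: worse on memory (76 vs 246).
S7: worse on network (1 vs 13).
S8: worse on memory (176 vs 246).
S9: worse on memory (221 vs 246).
S10: worse on memory (63 vs 246).
S12: worse on memory (170 vs 246).
No option is at least as good as S11 on every objective and strictly better on one.

No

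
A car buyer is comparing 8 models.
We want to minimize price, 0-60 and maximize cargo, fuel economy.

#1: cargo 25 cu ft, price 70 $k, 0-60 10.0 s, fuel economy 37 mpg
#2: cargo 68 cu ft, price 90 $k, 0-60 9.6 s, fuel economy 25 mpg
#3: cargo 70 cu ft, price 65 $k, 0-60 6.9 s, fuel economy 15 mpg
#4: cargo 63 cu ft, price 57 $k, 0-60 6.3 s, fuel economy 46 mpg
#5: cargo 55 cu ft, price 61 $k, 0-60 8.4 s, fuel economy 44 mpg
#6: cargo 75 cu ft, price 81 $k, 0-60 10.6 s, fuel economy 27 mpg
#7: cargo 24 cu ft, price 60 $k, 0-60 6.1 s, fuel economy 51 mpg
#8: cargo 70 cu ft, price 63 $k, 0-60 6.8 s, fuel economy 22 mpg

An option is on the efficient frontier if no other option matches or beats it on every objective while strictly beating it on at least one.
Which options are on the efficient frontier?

#1: dominated by #4 (cargo 63≥25, price 57≤70, 0-60 6.3≤10.0, fuel economy 46≥37).
#2: not dominated.
#3: dominated by #8 (cargo 70≥70, price 63≤65, 0-60 6.8≤6.9, fuel economy 22≥15).
#4: not dominated (best price).
#5: dominated by #4 (cargo 63≥55, price 57≤61, 0-60 6.3≤8.4, fuel economy 46≥44).
#6: not dominated (best cargo).
#7: not dominated (best 0-60).
#8: not dominated.

#2, #4, #6, #7, #8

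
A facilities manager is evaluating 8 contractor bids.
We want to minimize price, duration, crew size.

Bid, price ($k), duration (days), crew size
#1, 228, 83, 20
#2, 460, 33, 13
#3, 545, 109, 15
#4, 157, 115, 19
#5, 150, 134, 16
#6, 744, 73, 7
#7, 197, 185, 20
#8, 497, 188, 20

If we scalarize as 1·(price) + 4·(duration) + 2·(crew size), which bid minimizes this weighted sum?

#1: 1·228 + 4·83 + 2·20 = 600
#2: 1·460 + 4·33 + 2·13 = 618
#3: 1·545 + 4·109 + 2·15 = 1011
#4: 1·157 + 4·115 + 2·19 = 655
#5: 1·150 + 4·134 + 2·16 = 718
#6: 1·744 + 4·73 + 2·7 = 1050
#7: 1·197 + 4·185 + 2·20 = 977
#8: 1·497 + 4·188 + 2·20 = 1289
Lowest: #1 at 600.

#1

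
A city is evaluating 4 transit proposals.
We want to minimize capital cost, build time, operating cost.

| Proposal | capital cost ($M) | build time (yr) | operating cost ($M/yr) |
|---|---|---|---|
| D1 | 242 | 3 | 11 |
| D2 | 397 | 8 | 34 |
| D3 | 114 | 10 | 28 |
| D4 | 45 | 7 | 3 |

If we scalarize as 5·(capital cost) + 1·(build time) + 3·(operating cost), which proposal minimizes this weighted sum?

D1: 5·242 + 1·3 + 3·11 = 1246
D2: 5·397 + 1·8 + 3·34 = 2095
D3: 5·114 + 1·10 + 3·28 = 664
D4: 5·45 + 1·7 + 3·3 = 241
Lowest: D4 at 241.

D4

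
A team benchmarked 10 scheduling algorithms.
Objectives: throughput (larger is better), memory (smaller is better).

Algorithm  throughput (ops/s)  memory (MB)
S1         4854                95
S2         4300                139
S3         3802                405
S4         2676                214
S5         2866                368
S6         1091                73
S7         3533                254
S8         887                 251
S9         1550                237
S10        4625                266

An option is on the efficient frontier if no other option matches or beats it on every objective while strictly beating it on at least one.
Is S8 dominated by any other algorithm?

Yes

S1 vs S8: throughput 4854≥887, memory 95≤251 — S1 is at least as good on every objective and strictly better on at least one, so S1 dominates S8.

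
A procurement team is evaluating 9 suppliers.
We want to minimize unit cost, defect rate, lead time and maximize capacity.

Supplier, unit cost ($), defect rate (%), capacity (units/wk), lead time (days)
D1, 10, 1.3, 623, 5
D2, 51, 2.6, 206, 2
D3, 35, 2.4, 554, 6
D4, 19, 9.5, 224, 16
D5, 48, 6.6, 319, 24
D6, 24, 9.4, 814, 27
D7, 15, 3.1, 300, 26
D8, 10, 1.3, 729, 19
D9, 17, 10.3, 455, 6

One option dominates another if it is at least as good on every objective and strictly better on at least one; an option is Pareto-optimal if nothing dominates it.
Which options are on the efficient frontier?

D1, D2, D6, D8

D1: not dominated.
D2: not dominated (best lead time).
D3: dominated by D1 (unit cost 10≤35, defect rate 1.3≤2.4, capacity 623≥554, lead time 5≤6).
D4: dominated by D1 (unit cost 10≤19, defect rate 1.3≤9.5, capacity 623≥224, lead time 5≤16).
D5: dominated by D1 (unit cost 10≤48, defect rate 1.3≤6.6, capacity 623≥319, lead time 5≤24).
D6: not dominated (best capacity).
D7: dominated by D1 (unit cost 10≤15, defect rate 1.3≤3.1, capacity 623≥300, lead time 5≤26).
D8: not dominated.
D9: dominated by D1 (unit cost 10≤17, defect rate 1.3≤10.3, capacity 623≥455, lead time 5≤6).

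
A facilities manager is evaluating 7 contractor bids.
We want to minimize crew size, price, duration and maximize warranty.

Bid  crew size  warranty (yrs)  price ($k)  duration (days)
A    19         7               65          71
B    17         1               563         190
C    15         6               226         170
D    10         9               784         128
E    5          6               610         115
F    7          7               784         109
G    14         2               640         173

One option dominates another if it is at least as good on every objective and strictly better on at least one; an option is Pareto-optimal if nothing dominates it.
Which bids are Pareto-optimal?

A: not dominated (best price).
B: dominated by C (crew size 15≤17, warranty 6≥1, price 226≤563, duration 170≤190).
C: not dominated.
D: not dominated (best warranty).
E: not dominated (best crew size).
F: not dominated.
G: dominated by E (crew size 5≤14, warranty 6≥2, price 610≤640, duration 115≤173).

A, C, D, E, F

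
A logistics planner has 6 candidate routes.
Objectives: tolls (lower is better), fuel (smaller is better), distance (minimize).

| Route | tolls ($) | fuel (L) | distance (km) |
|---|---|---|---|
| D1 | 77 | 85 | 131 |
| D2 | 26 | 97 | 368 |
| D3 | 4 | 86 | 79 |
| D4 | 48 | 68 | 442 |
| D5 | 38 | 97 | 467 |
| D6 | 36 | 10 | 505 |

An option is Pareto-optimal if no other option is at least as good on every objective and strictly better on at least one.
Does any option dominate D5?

Yes

D2 vs D5: tolls 26≤38, fuel 97≤97, distance 368≤467 — D2 is at least as good on every objective and strictly better on at least one, so D2 dominates D5.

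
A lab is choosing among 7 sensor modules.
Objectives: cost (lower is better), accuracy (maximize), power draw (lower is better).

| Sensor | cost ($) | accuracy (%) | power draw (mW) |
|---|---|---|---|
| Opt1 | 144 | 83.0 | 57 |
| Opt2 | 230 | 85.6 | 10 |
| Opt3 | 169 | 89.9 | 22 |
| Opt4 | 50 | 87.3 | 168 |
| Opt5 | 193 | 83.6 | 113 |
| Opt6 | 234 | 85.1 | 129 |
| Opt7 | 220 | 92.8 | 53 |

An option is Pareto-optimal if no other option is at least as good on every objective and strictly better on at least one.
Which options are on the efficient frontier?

Opt1, Opt2, Opt3, Opt4, Opt7

Opt1: not dominated.
Opt2: not dominated (best power draw).
Opt3: not dominated.
Opt4: not dominated (best cost).
Opt5: dominated by Opt3 (cost 169≤193, accuracy 89.9≥83.6, power draw 22≤113).
Opt6: dominated by Opt2 (cost 230≤234, accuracy 85.6≥85.1, power draw 10≤129).
Opt7: not dominated (best accuracy).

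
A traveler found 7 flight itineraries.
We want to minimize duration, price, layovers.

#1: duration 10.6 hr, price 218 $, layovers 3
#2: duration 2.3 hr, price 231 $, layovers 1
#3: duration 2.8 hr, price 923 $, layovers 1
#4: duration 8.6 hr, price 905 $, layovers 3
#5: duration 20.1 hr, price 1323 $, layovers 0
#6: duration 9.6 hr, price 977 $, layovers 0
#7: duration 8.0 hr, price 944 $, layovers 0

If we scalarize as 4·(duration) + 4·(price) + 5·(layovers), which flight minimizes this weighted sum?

#1: 4·10.6 + 4·218 + 5·3 = 929.4
#2: 4·2.3 + 4·231 + 5·1 = 938.2
#3: 4·2.8 + 4·923 + 5·1 = 3708.2
#4: 4·8.6 + 4·905 + 5·3 = 3669.4
#5: 4·20.1 + 4·1323 + 5·0 = 5372.4
#6: 4·9.6 + 4·977 + 5·0 = 3946.4
#7: 4·8.0 + 4·944 + 5·0 = 3808.0
Lowest: #1 at 929.4.

#1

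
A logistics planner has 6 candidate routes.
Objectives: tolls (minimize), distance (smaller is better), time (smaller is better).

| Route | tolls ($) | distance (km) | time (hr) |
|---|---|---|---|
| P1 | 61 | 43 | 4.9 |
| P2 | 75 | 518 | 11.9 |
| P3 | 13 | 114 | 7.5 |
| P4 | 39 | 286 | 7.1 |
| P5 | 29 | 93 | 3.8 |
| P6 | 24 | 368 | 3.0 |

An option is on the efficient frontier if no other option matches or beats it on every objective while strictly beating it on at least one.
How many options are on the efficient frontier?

4

P1: not dominated (best distance).
P2: dominated by P1 (tolls 61≤75, distance 43≤518, time 4.9≤11.9).
P3: not dominated (best tolls).
P4: dominated by P5 (tolls 29≤39, distance 93≤286, time 3.8≤7.1).
P5: not dominated.
P6: not dominated (best time).
Pareto-optimal: P1, P3, P5, P6 → 4.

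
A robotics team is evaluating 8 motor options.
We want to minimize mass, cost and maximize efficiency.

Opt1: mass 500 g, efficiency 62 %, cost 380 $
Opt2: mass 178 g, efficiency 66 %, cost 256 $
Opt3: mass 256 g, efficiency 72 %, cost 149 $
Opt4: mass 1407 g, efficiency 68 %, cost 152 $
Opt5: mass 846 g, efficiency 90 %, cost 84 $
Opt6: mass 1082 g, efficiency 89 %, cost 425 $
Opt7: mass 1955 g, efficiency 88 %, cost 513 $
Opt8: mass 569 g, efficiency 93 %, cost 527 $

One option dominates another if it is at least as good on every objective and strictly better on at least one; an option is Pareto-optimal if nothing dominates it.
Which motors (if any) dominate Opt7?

Opt5: mass 846≤1955, efficiency 90≥88, cost 84≤513 — dominates Opt7.
Opt6: mass 1082≤1955, efficiency 89≥88, cost 425≤513 — dominates Opt7.
Others (Opt1, Opt2, Opt3, Opt4, Opt8) are each worse than Opt7 on at least one objective.

Opt5, Opt6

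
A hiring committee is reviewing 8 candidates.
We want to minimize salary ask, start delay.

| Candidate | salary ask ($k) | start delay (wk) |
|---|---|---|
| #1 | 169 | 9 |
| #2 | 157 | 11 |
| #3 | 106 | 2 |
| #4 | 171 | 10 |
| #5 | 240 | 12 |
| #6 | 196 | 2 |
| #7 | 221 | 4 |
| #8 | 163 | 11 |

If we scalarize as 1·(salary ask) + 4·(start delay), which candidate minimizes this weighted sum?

#1: 1·169 + 4·9 = 205
#2: 1·157 + 4·11 = 201
#3: 1·106 + 4·2 = 114
#4: 1·171 + 4·10 = 211
#5: 1·240 + 4·12 = 288
#6: 1·196 + 4·2 = 204
#7: 1·221 + 4·4 = 237
#8: 1·163 + 4·11 = 207
Lowest: #3 at 114.

#3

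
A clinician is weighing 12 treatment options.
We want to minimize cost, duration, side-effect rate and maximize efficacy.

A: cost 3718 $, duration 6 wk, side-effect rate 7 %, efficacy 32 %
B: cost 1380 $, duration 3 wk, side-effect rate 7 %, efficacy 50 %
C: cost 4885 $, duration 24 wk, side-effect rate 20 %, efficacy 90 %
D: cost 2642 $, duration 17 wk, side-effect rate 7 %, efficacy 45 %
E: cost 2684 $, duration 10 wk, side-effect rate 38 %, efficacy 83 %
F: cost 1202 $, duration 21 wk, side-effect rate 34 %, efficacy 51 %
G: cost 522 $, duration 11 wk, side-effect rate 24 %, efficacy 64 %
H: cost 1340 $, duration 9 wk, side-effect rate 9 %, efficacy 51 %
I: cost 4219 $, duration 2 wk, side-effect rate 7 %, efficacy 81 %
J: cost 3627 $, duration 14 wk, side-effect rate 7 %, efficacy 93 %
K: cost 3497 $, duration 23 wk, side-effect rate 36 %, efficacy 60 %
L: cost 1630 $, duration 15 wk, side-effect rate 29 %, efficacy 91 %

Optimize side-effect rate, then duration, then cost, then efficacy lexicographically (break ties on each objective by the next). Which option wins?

First minimize side-effect rate: best is 7, kept {A, B, D, I, J}.
Then minimize duration: best is 2, kept {I}.

I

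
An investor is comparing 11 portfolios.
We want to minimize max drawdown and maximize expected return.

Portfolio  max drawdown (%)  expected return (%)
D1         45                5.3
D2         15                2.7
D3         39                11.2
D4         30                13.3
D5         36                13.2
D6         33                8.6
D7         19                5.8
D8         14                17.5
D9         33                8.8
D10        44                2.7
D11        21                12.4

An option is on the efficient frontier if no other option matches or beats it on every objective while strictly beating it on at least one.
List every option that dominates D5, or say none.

D4, D8

D4: max drawdown 30≤36, expected return 13.3≥13.2 — dominates D5.
D8: max drawdown 14≤36, expected return 17.5≥13.2 — dominates D5.
Others (D1, D2, D3, D6, D7, D9, D10, D11) are each worse than D5 on at least one objective.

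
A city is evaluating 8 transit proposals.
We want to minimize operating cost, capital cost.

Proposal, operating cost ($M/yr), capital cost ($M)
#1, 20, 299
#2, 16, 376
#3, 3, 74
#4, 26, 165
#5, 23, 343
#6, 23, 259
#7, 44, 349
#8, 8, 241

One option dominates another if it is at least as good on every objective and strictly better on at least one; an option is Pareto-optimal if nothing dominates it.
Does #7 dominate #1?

No

#7 vs #1: #7 is worse on operating cost (44 vs 20), so it does not dominate #1.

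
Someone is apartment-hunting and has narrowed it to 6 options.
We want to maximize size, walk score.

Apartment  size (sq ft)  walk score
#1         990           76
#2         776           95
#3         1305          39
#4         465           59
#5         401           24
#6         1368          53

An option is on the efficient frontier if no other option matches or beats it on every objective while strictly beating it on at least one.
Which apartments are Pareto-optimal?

#1: not dominated.
#2: not dominated (best walk score).
#3: dominated by #6 (size 1368≥1305, walk score 53≥39).
#4: dominated by #1 (size 990≥465, walk score 76≥59).
#5: dominated by #1 (size 990≥401, walk score 76≥24).
#6: not dominated (best size).

#1, #2, #6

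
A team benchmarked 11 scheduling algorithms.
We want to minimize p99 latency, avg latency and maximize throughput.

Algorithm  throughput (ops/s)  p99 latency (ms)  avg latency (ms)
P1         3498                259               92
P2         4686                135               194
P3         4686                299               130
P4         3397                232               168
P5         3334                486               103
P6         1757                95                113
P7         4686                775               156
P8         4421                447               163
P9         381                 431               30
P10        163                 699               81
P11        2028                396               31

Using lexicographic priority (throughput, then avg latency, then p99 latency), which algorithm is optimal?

First maximize throughput: best is 4686, kept {P2, P3, P7}.
Then minimize avg latency: best is 130, kept {P3}.

P3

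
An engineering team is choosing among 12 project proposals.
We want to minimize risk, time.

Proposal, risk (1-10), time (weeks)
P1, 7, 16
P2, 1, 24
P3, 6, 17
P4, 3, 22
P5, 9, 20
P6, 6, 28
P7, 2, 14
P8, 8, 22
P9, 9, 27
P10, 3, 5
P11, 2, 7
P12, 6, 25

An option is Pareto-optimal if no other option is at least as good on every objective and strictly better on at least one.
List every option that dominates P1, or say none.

P7, P10, P11

P7: risk 2≤7, time 14≤16 — dominates P1.
P10: risk 3≤7, time 5≤16 — dominates P1.
P11: risk 2≤7, time 7≤16 — dominates P1.
Others (P2, P3, P4, P5, P6, P8, P9, P12) are each worse than P1 on at least one objective.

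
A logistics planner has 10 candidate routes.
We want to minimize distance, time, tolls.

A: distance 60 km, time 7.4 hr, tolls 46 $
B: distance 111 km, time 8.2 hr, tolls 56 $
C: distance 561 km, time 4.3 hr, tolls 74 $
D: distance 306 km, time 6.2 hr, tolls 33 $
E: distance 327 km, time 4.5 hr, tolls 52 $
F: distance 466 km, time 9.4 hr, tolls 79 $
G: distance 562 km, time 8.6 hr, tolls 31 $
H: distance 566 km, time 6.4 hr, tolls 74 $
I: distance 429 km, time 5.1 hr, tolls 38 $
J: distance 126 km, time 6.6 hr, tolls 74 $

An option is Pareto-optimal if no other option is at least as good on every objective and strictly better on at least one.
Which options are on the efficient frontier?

A: not dominated (best distance).
B: dominated by A (distance 60≤111, time 7.4≤8.2, tolls 46≤56).
C: not dominated (best time).
D: not dominated.
E: not dominated.
F: dominated by A (distance 60≤466, time 7.4≤9.4, tolls 46≤79).
G: not dominated (best tolls).
H: dominated by C (distance 561≤566, time 4.3≤6.4, tolls 74≤74).
I: not dominated.
J: not dominated.

A, C, D, E, G, I, J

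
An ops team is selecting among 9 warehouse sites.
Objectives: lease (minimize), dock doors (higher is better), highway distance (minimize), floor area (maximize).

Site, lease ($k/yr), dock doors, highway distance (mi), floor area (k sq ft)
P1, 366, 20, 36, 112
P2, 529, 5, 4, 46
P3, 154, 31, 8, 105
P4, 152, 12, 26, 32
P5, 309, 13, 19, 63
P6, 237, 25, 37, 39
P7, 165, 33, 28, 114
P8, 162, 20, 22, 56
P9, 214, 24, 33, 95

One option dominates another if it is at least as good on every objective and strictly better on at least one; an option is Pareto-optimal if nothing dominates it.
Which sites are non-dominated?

P1: dominated by P7 (lease 165≤366, dock doors 33≥20, highway distance 28≤36, floor area 114≥112).
P2: not dominated (best highway distance).
P3: not dominated.
P4: not dominated (best lease).
P5: dominated by P3 (lease 154≤309, dock doors 31≥13, highway distance 8≤19, floor area 105≥63).
P6: dominated by P3 (lease 154≤237, dock doors 31≥25, highway distance 8≤37, floor area 105≥39).
P7: not dominated (best dock doors).
P8: dominated by P3 (lease 154≤162, dock doors 31≥20, highway distance 8≤22, floor area 105≥56).
P9: dominated by P3 (lease 154≤214, dock doors 31≥24, highway distance 8≤33, floor area 105≥95).

P2, P3, P4, P7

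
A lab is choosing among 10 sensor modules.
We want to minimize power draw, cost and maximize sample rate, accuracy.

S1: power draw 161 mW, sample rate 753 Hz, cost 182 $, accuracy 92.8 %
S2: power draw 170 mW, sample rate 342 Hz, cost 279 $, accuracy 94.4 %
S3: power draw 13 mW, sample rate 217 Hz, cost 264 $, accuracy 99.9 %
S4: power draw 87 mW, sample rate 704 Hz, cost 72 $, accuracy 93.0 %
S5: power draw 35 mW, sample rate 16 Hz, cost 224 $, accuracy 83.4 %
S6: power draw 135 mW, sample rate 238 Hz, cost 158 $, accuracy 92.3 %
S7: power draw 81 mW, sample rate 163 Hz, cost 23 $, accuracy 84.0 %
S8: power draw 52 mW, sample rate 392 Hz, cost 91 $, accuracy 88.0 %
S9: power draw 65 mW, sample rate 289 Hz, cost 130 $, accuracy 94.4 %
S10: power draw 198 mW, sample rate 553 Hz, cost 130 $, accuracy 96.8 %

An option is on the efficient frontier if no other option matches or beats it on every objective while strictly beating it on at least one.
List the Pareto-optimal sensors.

S1: not dominated (best sample rate).
S2: not dominated.
S3: not dominated (best power draw).
S4: not dominated.
S5: not dominated.
S6: dominated by S4 (power draw 87≤135, sample rate 704≥238, cost 72≤158, accuracy 93.0≥92.3).
S7: not dominated (best cost).
S8: not dominated.
S9: not dominated.
S10: not dominated.

S1, S2, S3, S4, S5, S7, S8, S9, S10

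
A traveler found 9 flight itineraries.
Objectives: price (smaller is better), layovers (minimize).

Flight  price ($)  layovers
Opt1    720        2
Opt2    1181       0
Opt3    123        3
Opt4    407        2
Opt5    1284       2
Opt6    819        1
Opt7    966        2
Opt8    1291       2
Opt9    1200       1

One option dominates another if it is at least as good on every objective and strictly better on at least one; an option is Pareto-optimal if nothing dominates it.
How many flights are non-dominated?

Opt1: dominated by Opt4 (price 407≤720, layovers 2≤2).
Opt2: not dominated (best layovers).
Opt3: not dominated (best price).
Opt4: not dominated.
Opt5: dominated by Opt1 (price 720≤1284, layovers 2≤2).
Opt6: not dominated.
Opt7: dominated by Opt1 (price 720≤966, layovers 2≤2).
Opt8: dominated by Opt1 (price 720≤1291, layovers 2≤2).
Opt9: dominated by Opt2 (price 1181≤1200, layovers 0≤1).
Pareto-optimal: Opt2, Opt3, Opt4, Opt6 → 4.

4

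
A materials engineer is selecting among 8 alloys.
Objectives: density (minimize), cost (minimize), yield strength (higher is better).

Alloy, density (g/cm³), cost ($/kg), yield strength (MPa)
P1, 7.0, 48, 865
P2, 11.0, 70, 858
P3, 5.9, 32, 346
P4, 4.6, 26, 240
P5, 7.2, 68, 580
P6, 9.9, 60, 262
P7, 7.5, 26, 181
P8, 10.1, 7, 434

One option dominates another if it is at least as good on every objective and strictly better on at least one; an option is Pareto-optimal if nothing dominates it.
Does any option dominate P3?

No

P1: worse on density (7.0 vs 5.9).
P2: worse on density (11.0 vs 5.9).
P4: worse on yield strength (240 vs 346).
P5: worse on density (7.2 vs 5.9).
P6: worse on density (9.9 vs 5.9).
P7: worse on density (7.5 vs 5.9).
P8: worse on density (10.1 vs 5.9).
No option is at least as good as P3 on every objective and strictly better on one.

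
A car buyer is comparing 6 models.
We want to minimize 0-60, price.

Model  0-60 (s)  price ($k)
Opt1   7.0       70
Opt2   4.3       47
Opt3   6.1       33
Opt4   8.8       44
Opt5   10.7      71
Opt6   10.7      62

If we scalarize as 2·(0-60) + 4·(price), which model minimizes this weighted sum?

Opt3

Opt1: 2·7.0 + 4·70 = 294.0
Opt2: 2·4.3 + 4·47 = 196.6
Opt3: 2·6.1 + 4·33 = 144.2
Opt4: 2·8.8 + 4·44 = 193.6
Opt5: 2·10.7 + 4·71 = 305.4
Opt6: 2·10.7 + 4·62 = 269.4
Lowest: Opt3 at 144.2.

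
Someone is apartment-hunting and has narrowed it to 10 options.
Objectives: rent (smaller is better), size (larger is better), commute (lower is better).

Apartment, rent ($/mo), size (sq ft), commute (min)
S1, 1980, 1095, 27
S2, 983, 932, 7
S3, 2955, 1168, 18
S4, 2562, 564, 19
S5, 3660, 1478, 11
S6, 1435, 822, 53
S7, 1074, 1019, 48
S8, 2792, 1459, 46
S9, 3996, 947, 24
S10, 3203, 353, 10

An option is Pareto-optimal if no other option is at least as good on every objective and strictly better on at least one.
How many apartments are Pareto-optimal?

S1: not dominated.
S2: not dominated (best rent).
S3: not dominated.
S4: dominated by S2 (rent 983≤2562, size 932≥564, commute 7≤19).
S5: not dominated (best size).
S6: dominated by S2 (rent 983≤1435, size 932≥822, commute 7≤53).
S7: not dominated.
S8: not dominated.
S9: dominated by S3 (rent 2955≤3996, size 1168≥947, commute 18≤24).
S10: dominated by S2 (rent 983≤3203, size 932≥353, commute 7≤10).
Pareto-optimal: S1, S2, S3, S5, S7, S8 → 6.

6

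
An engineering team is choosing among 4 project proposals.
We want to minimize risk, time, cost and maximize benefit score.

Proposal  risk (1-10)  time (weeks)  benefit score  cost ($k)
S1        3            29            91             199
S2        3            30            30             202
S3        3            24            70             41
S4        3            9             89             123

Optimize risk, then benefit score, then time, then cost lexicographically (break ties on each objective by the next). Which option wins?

First minimize risk: best is 3, kept {S1, S2, S3, S4}.
Then maximize benefit score: best is 91, kept {S1}.

S1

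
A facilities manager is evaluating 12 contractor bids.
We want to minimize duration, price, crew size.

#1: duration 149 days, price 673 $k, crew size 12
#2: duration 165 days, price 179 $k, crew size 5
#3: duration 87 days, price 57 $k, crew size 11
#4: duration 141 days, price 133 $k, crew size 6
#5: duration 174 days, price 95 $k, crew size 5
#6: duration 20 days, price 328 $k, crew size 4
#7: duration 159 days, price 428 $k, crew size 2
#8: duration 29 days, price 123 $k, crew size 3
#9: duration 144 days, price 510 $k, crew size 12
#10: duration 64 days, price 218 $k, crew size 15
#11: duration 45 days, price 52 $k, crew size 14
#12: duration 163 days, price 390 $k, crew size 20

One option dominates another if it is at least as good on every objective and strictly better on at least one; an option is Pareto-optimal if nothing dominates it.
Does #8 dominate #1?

#8 vs #1: duration 29≤149, price 123≤673, crew size 3≤12 — #8 is at least as good on every objective with at least one strict improvement.

Yes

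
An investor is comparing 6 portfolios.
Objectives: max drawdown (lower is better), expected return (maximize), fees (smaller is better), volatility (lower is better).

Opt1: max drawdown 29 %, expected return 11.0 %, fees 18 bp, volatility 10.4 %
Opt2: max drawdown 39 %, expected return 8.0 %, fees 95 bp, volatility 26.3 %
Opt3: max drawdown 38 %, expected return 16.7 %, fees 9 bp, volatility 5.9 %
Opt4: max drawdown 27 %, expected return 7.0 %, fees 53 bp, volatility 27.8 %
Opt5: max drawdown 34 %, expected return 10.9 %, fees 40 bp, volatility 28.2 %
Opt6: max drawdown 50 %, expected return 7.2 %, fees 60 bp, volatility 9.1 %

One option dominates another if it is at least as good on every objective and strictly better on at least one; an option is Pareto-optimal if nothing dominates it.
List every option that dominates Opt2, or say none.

Opt1: max drawdown 29≤39, expected return 11.0≥8.0, fees 18≤95, volatility 10.4≤26.3 — dominates Opt2.
Opt3: max drawdown 38≤39, expected return 16.7≥8.0, fees 9≤95, volatility 5.9≤26.3 — dominates Opt2.
Others (Opt4, Opt5, Opt6) are each worse than Opt2 on at least one objective.

Opt1, Opt3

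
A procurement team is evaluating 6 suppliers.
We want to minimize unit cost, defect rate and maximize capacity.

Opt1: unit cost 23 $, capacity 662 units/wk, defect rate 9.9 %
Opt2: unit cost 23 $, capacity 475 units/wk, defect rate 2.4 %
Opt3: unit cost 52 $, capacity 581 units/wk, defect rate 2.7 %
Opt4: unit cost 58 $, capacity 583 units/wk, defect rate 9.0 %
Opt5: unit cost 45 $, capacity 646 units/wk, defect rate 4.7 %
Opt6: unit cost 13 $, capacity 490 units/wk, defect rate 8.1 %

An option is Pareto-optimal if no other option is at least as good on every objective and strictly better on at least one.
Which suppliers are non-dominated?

Opt1, Opt2, Opt3, Opt5, Opt6

Opt1: not dominated (best capacity).
Opt2: not dominated (best defect rate).
Opt3: not dominated.
Opt4: dominated by Opt5 (unit cost 45≤58, capacity 646≥583, defect rate 4.7≤9.0).
Opt5: not dominated.
Opt6: not dominated (best unit cost).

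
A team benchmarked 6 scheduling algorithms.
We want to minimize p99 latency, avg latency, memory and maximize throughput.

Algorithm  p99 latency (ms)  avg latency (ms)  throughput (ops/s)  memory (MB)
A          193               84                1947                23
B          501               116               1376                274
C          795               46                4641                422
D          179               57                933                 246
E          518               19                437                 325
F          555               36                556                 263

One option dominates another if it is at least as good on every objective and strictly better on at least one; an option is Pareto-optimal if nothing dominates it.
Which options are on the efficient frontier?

A: not dominated (best memory).
B: dominated by A (p99 latency 193≤501, avg latency 84≤116, throughput 1947≥1376, memory 23≤274).
C: not dominated (best throughput).
D: not dominated (best p99 latency).
E: not dominated (best avg latency).
F: not dominated.

A, C, D, E, F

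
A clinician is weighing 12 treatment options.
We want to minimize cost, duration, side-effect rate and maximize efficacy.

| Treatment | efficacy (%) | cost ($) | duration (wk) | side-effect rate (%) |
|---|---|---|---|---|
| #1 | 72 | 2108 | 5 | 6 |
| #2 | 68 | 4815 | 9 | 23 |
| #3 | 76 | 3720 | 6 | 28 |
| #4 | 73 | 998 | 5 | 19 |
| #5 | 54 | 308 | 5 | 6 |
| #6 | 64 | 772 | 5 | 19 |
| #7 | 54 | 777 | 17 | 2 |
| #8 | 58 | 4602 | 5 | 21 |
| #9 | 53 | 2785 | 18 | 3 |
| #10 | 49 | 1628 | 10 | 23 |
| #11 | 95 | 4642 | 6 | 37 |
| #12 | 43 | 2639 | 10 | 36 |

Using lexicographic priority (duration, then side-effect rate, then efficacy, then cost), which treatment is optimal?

#1

First minimize duration: best is 5, kept {#1, #4, #5, #6, #8}.
Then minimize side-effect rate: best is 6, kept {#1, #5}.
Then maximize efficacy: best is 72, kept {#1}.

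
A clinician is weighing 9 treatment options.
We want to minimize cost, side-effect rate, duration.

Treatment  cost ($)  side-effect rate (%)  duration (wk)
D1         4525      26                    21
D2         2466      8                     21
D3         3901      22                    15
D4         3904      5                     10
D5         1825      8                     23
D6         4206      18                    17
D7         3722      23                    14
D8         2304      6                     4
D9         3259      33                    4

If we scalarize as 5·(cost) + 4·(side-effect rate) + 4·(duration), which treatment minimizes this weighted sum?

D1: 5·4525 + 4·26 + 4·21 = 22813
D2: 5·2466 + 4·8 + 4·21 = 12446
D3: 5·3901 + 4·22 + 4·15 = 19653
D4: 5·3904 + 4·5 + 4·10 = 19580
D5: 5·1825 + 4·8 + 4·23 = 9249
D6: 5·4206 + 4·18 + 4·17 = 21170
D7: 5·3722 + 4·23 + 4·14 = 18758
D8: 5·2304 + 4·6 + 4·4 = 11560
D9: 5·3259 + 4·33 + 4·4 = 16443
Lowest: D5 at 9249.

D5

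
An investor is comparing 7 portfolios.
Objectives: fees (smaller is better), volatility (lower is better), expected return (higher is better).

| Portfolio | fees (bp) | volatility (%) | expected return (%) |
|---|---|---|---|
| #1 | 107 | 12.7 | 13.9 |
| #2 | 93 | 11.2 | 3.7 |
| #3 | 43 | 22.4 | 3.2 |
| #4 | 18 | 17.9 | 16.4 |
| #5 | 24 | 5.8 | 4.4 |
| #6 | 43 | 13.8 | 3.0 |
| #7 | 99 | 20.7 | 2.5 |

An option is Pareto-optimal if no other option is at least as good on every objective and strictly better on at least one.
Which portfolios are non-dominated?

#1: not dominated.
#2: dominated by #5 (fees 24≤93, volatility 5.8≤11.2, expected return 4.4≥3.7).
#3: dominated by #4 (fees 18≤43, volatility 17.9≤22.4, expected return 16.4≥3.2).
#4: not dominated (best fees).
#5: not dominated (best volatility).
#6: dominated by #5 (fees 24≤43, volatility 5.8≤13.8, expected return 4.4≥3.0).
#7: dominated by #2 (fees 93≤99, volatility 11.2≤20.7, expected return 3.7≥2.5).

#1, #4, #5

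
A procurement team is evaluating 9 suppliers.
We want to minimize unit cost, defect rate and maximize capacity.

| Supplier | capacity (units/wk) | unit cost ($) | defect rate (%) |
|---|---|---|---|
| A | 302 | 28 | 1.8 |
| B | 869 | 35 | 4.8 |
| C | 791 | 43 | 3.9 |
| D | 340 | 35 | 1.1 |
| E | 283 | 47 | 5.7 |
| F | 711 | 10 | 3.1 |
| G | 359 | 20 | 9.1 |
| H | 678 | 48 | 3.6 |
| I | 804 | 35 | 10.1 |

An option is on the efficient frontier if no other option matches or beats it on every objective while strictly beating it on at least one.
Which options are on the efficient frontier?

A, B, C, D, F

A: not dominated.
B: not dominated (best capacity).
C: not dominated.
D: not dominated (best defect rate).
E: dominated by A (capacity 302≥283, unit cost 28≤47, defect rate 1.8≤5.7).
F: not dominated (best unit cost).
G: dominated by F (capacity 711≥359, unit cost 10≤20, defect rate 3.1≤9.1).
H: dominated by F (capacity 711≥678, unit cost 10≤48, defect rate 3.1≤3.6).
I: dominated by B (capacity 869≥804, unit cost 35≤35, defect rate 4.8≤10.1).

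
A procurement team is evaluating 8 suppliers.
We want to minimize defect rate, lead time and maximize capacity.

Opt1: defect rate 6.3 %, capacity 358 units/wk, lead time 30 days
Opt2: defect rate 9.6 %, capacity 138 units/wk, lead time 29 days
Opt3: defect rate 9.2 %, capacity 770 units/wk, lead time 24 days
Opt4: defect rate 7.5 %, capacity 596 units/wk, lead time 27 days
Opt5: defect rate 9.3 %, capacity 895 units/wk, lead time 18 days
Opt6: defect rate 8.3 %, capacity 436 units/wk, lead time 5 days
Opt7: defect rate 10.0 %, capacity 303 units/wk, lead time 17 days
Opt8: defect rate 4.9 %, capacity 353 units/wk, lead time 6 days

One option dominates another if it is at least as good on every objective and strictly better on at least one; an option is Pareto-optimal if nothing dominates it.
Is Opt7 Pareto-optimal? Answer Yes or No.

Opt6 vs Opt7: defect rate 8.3≤10.0, capacity 436≥303, lead time 5≤17 — Opt6 is at least as good on every objective and strictly better on at least one, so Opt6 dominates Opt7.

No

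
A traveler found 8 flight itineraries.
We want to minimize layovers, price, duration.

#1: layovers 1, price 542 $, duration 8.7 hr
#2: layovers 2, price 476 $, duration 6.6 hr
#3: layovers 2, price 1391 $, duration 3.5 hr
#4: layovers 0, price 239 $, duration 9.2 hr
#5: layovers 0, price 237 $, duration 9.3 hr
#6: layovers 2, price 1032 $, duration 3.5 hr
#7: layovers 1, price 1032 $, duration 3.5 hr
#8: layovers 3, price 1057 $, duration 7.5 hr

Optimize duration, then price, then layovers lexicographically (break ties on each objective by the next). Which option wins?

#7

First minimize duration: best is 3.5, kept {#3, #6, #7}.
Then minimize price: best is 1032, kept {#6, #7}.
Then minimize layovers: best is 1, kept {#7}.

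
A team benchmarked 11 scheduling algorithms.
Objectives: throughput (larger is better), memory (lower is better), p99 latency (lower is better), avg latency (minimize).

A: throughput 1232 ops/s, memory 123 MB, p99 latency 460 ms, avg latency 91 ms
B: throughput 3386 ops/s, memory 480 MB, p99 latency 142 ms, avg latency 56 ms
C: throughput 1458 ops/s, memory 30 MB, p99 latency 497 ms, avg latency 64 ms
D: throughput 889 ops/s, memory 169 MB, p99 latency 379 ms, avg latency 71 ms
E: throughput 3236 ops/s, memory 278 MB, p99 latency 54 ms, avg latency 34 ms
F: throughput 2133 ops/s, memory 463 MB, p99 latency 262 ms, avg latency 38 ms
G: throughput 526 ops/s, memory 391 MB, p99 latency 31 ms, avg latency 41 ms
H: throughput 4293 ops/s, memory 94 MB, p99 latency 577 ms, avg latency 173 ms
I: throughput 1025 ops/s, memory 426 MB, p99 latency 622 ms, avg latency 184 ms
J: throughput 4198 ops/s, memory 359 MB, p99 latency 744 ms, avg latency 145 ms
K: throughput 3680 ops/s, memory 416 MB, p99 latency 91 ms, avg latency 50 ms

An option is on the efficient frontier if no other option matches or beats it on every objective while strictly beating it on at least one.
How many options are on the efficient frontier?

A: not dominated.
B: dominated by K (throughput 3680≥3386, memory 416≤480, p99 latency 91≤142, avg latency 50≤56).
C: not dominated (best memory).
D: not dominated.
E: not dominated (best avg latency).
F: dominated by E (throughput 3236≥2133, memory 278≤463, p99 latency 54≤262, avg latency 34≤38).
G: not dominated (best p99 latency).
H: not dominated (best throughput).
I: dominated by A (throughput 1232≥1025, memory 123≤426, p99 latency 460≤622, avg latency 91≤184).
J: not dominated.
K: not dominated.
Pareto-optimal: A, C, D, E, G, H, J, K → 8.

8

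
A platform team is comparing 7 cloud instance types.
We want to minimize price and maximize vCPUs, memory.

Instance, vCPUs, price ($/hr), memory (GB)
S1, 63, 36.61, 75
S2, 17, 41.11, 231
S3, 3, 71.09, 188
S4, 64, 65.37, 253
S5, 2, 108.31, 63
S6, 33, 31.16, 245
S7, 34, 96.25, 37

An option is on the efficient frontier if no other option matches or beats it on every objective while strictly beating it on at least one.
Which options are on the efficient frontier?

S1, S4, S6

S1: not dominated.
S2: dominated by S6 (vCPUs 33≥17, price 31.16≤41.11, memory 245≥231).
S3: dominated by S2 (vCPUs 17≥3, price 41.11≤71.09, memory 231≥188).
S4: not dominated (best vCPUs).
S5: dominated by S1 (vCPUs 63≥2, price 36.61≤108.31, memory 75≥63).
S6: not dominated (best price).
S7: dominated by S1 (vCPUs 63≥34, price 36.61≤96.25, memory 75≥37).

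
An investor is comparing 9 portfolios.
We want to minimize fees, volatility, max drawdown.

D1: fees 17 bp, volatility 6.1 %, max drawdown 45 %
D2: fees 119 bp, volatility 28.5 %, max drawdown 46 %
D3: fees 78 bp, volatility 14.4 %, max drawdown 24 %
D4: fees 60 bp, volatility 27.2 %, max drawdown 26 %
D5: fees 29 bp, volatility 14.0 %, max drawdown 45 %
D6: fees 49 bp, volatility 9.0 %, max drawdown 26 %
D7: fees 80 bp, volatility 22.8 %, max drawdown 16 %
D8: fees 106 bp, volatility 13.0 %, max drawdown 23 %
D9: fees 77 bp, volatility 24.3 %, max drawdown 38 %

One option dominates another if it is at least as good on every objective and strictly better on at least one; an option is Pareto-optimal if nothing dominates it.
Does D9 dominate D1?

No

D9 vs D1: D9 is worse on fees (77 vs 17), so it does not dominate D1.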